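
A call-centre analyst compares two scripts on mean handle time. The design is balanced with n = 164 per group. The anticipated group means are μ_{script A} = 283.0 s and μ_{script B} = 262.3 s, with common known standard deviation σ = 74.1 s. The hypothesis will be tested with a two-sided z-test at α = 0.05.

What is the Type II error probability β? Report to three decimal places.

Standardized effect: d = |μ_{script A} − μ_{script B}| / σ = |283.0 − 262.3| / 74.1 = 0.2794
Noncentrality parameter: δ = d·√(n/2) = 0.2794 × √(164/2) = 2.5296
Critical value for a two-sided test at α = 0.05: z_{α/2} = 1.960.
Power = Φ(δ − 1.960) + Φ(−δ − 1.960) = Φ(0.570) + Φ(-4.490) = 0.7156 + 0.0000 = 0.7156.
Type II error: β = 1 − power = 1 − 0.7156 = 0.2844.

β ≈ 0.284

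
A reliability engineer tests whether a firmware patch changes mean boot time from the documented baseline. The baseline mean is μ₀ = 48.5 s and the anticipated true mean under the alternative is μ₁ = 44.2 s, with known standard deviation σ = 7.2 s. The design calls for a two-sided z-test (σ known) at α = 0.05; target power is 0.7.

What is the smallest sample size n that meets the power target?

Standardized effect: d = |μ₁ − μ₀| / σ = |44.2 − 48.5| / 7.2 = 0.5972
Set Φ(δ − 1.960) = 0.7; then δ − 1.960 = Φ⁻¹(0.7) = 0.524, giving δ = 2.484.
(The Φ(−δ − z_{α/2}) term is vanishingly small for δ > 0 and is dropped in the standard sample-size formula.)
δ = d·√n ⇒ n = (δ/d)² = (2.484 / 0.5972)² = 17.30.
Rounding up, n = 18.

n = 18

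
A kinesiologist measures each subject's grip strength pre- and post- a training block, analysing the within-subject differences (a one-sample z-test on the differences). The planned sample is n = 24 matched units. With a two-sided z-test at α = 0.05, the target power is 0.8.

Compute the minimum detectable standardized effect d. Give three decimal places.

Need Φ(δ − 1.960) = 0.8, so δ = 1.960 + 0.842 = 2.802.
(Lower-tail contribution to power is negligible for δ > 0.)
δ = d·√n ⇒ d = δ/√n = 2.802/√24 = 0.5719.

d ≈ 0.572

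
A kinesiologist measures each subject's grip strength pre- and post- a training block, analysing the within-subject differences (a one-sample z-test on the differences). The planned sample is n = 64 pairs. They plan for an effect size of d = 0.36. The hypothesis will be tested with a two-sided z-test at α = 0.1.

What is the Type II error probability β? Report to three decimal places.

Noncentrality parameter: δ = d·√n = 0.36 × √64 = 2.8800
Two-sided α = 0.1 → critical value z_{0.05} = 1.645.
Power = Φ(δ − 1.645) + Φ(−δ − 1.645) = Φ(1.235) + Φ(-4.525) = 0.8916 + 0.0000 = 0.8916.
Type II error: β = 1 − power = 1 − 0.8916 = 0.1084.

β ≈ 0.108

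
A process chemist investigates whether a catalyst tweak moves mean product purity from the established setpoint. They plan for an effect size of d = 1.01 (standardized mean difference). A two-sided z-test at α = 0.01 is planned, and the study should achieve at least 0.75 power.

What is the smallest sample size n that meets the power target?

For power 0.75 need Φ(δ − z_{0.005}) = 0.75, so δ = z_{0.005} + z_{0.25} = 2.576 + 0.674 = 3.250.
(The Φ(−δ − z_{α/2}) term is vanishingly small for δ > 0 and is dropped in the standard sample-size formula.)
δ = d·√n ⇒ n = (δ/d)² = (3.250 / 1.01)² = 10.36.
Rounding up, n = 11.

n = 11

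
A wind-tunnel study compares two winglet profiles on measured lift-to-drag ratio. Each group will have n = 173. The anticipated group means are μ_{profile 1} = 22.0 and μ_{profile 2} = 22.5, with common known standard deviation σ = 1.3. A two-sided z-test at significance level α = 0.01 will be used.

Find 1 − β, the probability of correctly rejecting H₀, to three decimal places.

Standardized effect: d = |μ_{profile 1} − μ_{profile 2}| / σ = |22.0 − 22.5| / 1.3 = 0.3846
Noncentrality parameter: λ = d·√(n/2) = 0.3846 × √(173/2) = 3.5771
Two-sided α = 0.01 → critical value z_{0.005} = 2.576.
Power = Φ(λ − 2.576) + Φ(−λ − 2.576) = Φ(1.001) + Φ(-6.153) = 0.8417 + 0.0000 = 0.8417.

Power ≈ 0.842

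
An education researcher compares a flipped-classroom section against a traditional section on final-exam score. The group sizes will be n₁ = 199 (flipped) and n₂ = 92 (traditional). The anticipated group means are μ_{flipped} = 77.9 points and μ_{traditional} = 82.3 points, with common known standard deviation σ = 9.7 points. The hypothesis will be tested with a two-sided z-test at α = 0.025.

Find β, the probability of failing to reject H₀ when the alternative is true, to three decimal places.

Standardized effect: d = |μ_{flipped} − μ_{traditional}| / σ = |77.9 − 82.3| / 9.7 = 0.4536
Noncentrality parameter: δ = d / √(1/n₁ + 1/n₂) = 0.4536 / √(1/199 + 1/92) = 3.5979
Critical value for a two-sided test at α = 0.025: z_{α/2} = 2.241.
Power = Φ(δ − 2.241) + Φ(−δ − 2.241) = Φ(1.357) + Φ(-5.839) = 0.9125 + 0.0000 = 0.9125.
Type II error: β = 1 − power = 1 − 0.9125 = 0.0875.

β ≈ 0.087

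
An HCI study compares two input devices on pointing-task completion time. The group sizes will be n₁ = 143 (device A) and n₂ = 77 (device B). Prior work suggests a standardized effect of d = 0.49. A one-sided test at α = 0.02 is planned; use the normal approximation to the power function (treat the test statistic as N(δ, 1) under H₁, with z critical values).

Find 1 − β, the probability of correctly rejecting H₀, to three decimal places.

Power ≈ 0.921

Noncentrality parameter: δ = d / √(1/n₁ + 1/n₂) = 0.49 / √(1/143 + 1/77) = 3.4666
Critical value for a one-sided test at α = 0.02: z_α = 2.054.
Power = Φ(δ − 2.054) = Φ(1.413) = 0.9211.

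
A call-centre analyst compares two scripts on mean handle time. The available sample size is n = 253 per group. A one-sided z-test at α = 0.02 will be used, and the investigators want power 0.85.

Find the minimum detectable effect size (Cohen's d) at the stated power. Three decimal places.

Need Φ(δ − 2.054) = 0.85, so δ = 2.054 + 1.036 = 3.090.
δ = d·√(n/2) ⇒ d = δ/√(n/2) = 3.090/√(253/2) = 0.2748.

d ≈ 0.275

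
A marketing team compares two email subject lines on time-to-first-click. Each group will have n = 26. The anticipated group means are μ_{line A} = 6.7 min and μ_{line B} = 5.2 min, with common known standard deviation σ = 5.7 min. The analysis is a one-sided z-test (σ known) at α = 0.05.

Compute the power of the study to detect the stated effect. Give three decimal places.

Power ≈ 0.243

Standardized effect: d = |μ_{line A} − μ_{line B}| / σ = |6.7 − 5.2| / 5.7 = 0.2632
Noncentrality parameter: δ = d·√(n/2) = 0.2632 × √(26/2) = 0.9488
Critical value for a one-sided test at α = 0.05: z_α = 1.645.
Power = P(Z > 1.645 − δ) = Φ(-0.696) = 0.2432.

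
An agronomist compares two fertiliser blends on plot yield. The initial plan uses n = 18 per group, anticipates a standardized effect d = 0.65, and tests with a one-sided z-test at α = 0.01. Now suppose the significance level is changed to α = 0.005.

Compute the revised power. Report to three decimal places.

δ = d·√(n/2) = 0.65 × √(18/2) = 1.9500 (unchanged). New critical value: z_{0.005} = 2.576.
Revised power = P(Z > 2.576 − δ) = Φ(-0.626) = 0.2657.

Power ≈ 0.266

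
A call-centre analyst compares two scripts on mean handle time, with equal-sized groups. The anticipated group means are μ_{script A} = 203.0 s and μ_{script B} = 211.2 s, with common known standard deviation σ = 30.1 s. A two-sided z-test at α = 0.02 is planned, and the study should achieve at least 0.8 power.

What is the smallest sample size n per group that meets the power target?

Standardized effect: d = |μ_{script A} − μ_{script B}| / σ = |203.0 − 211.2| / 30.1 = 0.2724
For power 0.8 need Φ(δ − z_{0.01}) = 0.8, so δ = z_{0.01} + z_{0.20} = 2.326 + 0.842 = 3.168.
(The Φ(−δ − z_{α/2}) term is vanishingly small for δ > 0 and is dropped in the standard sample-size formula.)
δ = d·√(n/2) ⇒ n = 2(δ/d)² = 2 × (3.168 / 0.2724)² = 270.46.
Rounding up, n = 271 per group.

n = 271 per group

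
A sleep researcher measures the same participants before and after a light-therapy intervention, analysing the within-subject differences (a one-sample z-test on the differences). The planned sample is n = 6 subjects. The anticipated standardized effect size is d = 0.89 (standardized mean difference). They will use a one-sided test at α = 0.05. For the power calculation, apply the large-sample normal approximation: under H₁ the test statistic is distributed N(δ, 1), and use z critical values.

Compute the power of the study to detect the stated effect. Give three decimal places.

Power ≈ 0.704

Noncentrality parameter: δ = d·√n = 0.89 × √6 = 2.1800
Critical value for a one-sided test at α = 0.05: z_α = 1.645.
Power = P(Z > 1.645 − δ) = Φ(0.535) = 0.7037.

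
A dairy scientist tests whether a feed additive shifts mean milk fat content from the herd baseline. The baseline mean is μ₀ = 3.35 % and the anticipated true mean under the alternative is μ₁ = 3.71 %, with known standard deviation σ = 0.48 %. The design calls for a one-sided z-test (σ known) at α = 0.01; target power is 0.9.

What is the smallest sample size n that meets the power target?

n = 24

Standardized effect: d = |μ₁ − μ₀| / σ = |3.71 − 3.35| / 0.48 = 0.7500
Set Φ(δ − 2.326) = 0.9; then δ − 2.326 = Φ⁻¹(0.9) = 1.282, giving δ = 3.608.
δ = d·√n ⇒ n = (δ/d)² = (3.608 / 0.7500)² = 23.14.
Rounding up, n = 24.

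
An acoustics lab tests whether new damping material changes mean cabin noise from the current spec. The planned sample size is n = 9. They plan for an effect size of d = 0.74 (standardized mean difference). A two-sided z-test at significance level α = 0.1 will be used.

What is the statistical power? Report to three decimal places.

Power ≈ 0.717

Noncentrality parameter: δ = d·√n = 0.74 × √9 = 2.2200
Critical value for a two-sided test at α = 0.1: z_{α/2} = 1.645.
Power = Φ(δ − 1.645) + Φ(−δ − 1.645) = Φ(0.575) + Φ(-3.865) = 0.7174 + 0.0001 = 0.7175.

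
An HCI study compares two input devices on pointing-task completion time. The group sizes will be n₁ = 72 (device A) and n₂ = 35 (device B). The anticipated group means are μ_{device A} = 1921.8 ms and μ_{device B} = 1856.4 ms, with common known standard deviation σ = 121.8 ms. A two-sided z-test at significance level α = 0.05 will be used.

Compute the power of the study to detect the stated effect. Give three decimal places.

Power ≈ 0.741

Standardized effect: d = |μ_{device A} − μ_{device B}| / σ = |1921.8 − 1856.4| / 121.8 = 0.5369
Noncentrality parameter: δ = d / √(1/n₁ + 1/n₂) = 0.5369 / √(1/72 + 1/35) = 2.6058
Critical value for a two-sided test at α = 0.05: z_{α/2} = 1.960.
Power = Φ(δ − 1.960) + Φ(−δ − 1.960) = Φ(0.646) + Φ(-4.566) = 0.7408 + 0.0000 = 0.7408.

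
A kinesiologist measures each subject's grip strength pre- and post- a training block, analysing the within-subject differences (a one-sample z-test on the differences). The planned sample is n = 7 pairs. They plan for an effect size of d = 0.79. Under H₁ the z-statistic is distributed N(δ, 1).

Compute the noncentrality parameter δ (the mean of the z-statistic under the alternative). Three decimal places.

The noncentrality parameter scales effect size by the design's sample-size factor: δ = d·√n = 0.79 × √7 = 2.0901

δ ≈ 2.090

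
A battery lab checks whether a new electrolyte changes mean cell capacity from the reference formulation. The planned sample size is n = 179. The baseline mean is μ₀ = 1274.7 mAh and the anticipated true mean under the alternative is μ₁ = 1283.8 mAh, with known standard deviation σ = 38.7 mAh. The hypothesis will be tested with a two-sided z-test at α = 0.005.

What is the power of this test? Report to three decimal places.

Standardized effect: d = |μ₁ − μ₀| / σ = |1283.8 − 1274.7| / 38.7 = 0.2351
Noncentrality parameter: λ = d·√n = 0.2351 × √179 = 3.1460
Two-sided α = 0.005 → critical value z_{0.0025} = 2.807.
Power = Φ(λ − 2.807) + Φ(−λ − 2.807) = Φ(0.339) + Φ(-5.953) = 0.6327 + 0.0000 = 0.6327.

Power ≈ 0.633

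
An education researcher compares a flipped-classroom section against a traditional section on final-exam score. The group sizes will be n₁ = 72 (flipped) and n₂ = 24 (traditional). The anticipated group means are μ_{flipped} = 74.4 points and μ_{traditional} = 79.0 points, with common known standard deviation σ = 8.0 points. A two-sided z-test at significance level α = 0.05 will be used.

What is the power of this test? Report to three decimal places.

Standardized effect: d = |μ_{flipped} − μ_{traditional}| / σ = |74.4 − 79.0| / 8.0 = 0.5750
Noncentrality parameter: λ = d / √(1/n₁ + 1/n₂) = 0.5750 / √(1/72 + 1/24) = 2.4395
Critical value for a two-sided test at α = 0.05: z_{α/2} = 1.960.
Power = Φ(λ − 1.960) + Φ(−λ − 1.960) = Φ(0.480) + Φ(-4.399) = 0.6842 + 0.0000 = 0.6842.

Power ≈ 0.684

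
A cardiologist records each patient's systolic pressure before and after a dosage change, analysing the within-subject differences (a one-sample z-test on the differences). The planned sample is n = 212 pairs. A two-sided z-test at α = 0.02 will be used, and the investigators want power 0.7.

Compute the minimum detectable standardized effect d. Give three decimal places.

d ≈ 0.196

Need Φ(δ − 2.326) = 0.7, so δ = 2.326 + 0.524 = 2.851.
(The second rejection-region term Φ(−δ − z_{α/2}) is negligible and dropped.)
δ = d·√n ⇒ d = δ/√n = 2.851/√212 = 0.1958.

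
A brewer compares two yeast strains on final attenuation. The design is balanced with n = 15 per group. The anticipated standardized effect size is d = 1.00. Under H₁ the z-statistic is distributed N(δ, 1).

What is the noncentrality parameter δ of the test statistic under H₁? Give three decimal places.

The noncentrality parameter scales effect size by the design's sample-size factor: δ = d·√(n/2) = 1.00 × √(15/2) = 2.7386

δ ≈ 2.739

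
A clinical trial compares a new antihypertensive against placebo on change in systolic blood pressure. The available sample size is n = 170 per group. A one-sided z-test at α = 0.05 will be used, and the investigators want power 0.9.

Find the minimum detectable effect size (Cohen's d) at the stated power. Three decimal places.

d ≈ 0.317

Need Φ(δ − 1.645) = 0.9, so δ = 1.645 + 1.282 = 2.926.
δ = d·√(n/2) ⇒ d = δ/√(n/2) = 2.926/√(170/2) = 0.3174.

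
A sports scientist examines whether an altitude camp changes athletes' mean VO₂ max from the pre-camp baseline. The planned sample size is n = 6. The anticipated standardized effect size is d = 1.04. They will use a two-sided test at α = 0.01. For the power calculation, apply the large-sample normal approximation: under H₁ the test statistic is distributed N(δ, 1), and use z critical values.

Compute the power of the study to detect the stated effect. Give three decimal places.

Power ≈ 0.489

Noncentrality parameter: δ = d·√n = 1.04 × √6 = 2.5475
Critical value for a two-sided test at α = 0.01: z_{α/2} = 2.576.
Power = Φ(δ − 2.576) + Φ(−δ − 2.576) = Φ(-0.028) + Φ(-5.123) = 0.4887 + 0.0000 = 0.4887.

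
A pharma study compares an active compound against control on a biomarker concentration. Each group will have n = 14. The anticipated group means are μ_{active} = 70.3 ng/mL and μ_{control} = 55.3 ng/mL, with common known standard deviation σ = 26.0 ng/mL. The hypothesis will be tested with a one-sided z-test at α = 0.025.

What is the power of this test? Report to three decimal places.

Power ≈ 0.332

Standardized effect: d = |μ_{active} − μ_{control}| / σ = |70.3 − 55.3| / 26.0 = 0.5769
Noncentrality parameter: δ = d·√(n/2) = 0.5769 × √(14/2) = 1.5264
One-sided α = 0.025 → critical value z_{0.025} = 1.960.
Power = Φ(δ − 1.960) = Φ(-0.434) = 0.3323.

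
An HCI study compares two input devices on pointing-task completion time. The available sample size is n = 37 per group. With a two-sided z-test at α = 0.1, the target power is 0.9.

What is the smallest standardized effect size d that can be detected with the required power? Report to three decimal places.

d ≈ 0.680

Required noncentrality: δ = z_{0.05} + z_{0.10} = 1.645 + 1.282 = 2.926.
(The second rejection-region term Φ(−δ − z_{α/2}) is negligible and dropped.)
δ = d·√(n/2) ⇒ d = δ/√(n/2) = 2.926/√(37/2) = 0.6804.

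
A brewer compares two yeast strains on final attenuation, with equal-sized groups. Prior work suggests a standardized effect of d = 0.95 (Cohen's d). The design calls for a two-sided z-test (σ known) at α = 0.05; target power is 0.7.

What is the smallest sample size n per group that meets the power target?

n = 14 per group

For power 0.7 need Φ(δ − z_{0.025}) = 0.7, so δ = z_{0.025} + z_{0.30} = 1.960 + 0.524 = 2.484.
(The Φ(−δ − z_{α/2}) term is vanishingly small for δ > 0 and is dropped in the standard sample-size formula.)
δ = d·√(n/2) ⇒ n = 2(δ/d)² = 2 × (2.484 / 0.95)² = 13.68.
Rounding up, n = 14 per group.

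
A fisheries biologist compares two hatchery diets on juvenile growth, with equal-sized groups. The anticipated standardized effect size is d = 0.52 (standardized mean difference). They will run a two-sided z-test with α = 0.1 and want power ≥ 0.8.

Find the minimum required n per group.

n = 46 per group

Set Φ(δ − 1.645) = 0.8; then δ − 1.645 = Φ⁻¹(0.8) = 0.842, giving δ = 2.486.
(Ignoring the negligible lower-tail rejection probability gives the usual closed-form inversion.)
δ = d·√(n/2) ⇒ n = 2(δ/d)² = 2 × (2.486 / 0.52)² = 45.73.
Rounding up, n = 46 per group.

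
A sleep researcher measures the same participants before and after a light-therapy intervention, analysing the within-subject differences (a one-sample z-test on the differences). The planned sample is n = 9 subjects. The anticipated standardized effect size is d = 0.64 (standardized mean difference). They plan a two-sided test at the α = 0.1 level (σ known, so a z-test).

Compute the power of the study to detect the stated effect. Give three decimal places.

Noncentrality parameter: δ = d·√n = 0.64 × √9 = 1.9200
Critical value for a two-sided test at α = 0.1: z_{α/2} = 1.645.
Power = Φ(δ − 1.645) + Φ(−δ − 1.645) = Φ(0.275) + Φ(-3.565) = 0.6084 + 0.0002 = 0.6086.

Power ≈ 0.609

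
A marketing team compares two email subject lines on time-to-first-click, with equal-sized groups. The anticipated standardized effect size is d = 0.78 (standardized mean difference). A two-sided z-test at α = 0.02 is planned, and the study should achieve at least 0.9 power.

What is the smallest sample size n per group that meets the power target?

n = 43 per group

For power 0.9 need Φ(δ − z_{0.01}) = 0.9, so δ = z_{0.01} + z_{0.10} = 2.326 + 1.282 = 3.608.
(For δ > 0 the lower-tail rejection region contributes negligibly to power, so the one-term inversion is standard.)
δ = d·√(n/2) ⇒ n = 2(δ/d)² = 2 × (3.608 / 0.78)² = 42.79.
Round up to the next whole unit.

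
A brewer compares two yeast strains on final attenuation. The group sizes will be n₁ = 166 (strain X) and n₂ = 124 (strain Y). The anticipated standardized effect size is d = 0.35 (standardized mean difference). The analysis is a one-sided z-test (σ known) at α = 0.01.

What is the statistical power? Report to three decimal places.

Power ≈ 0.733

Noncentrality parameter: δ = d / √(1/n₁ + 1/n₂) = 0.35 / √(1/166 + 1/124) = 2.9487
Critical value for a one-sided test at α = 0.01: z_α = 2.326.
Power = P(Z > 2.326 − δ) = Φ(0.622) = 0.7332.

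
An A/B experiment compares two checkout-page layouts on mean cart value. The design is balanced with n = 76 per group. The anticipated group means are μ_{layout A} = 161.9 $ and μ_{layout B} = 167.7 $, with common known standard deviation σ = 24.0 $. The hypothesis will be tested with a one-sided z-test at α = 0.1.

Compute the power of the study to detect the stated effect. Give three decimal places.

Power ≈ 0.582

Standardized effect: d = |μ_{layout A} − μ_{layout B}| / σ = |161.9 − 167.7| / 24.0 = 0.2417
Noncentrality parameter: δ = d·√(n/2) = 0.2417 × √(76/2) = 1.4897
One-sided α = 0.1 → critical value z_{0.1} = 1.282.
Power = Φ(δ − 1.282) = Φ(0.208) = 0.5825.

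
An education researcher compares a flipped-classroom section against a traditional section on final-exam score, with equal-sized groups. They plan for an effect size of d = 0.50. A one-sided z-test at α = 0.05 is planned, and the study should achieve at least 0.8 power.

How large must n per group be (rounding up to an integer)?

n = 50 per group

Set Φ(δ − 1.645) = 0.8; then δ − 1.645 = Φ⁻¹(0.8) = 0.842, giving δ = 2.486.
δ = d·√(n/2) ⇒ n = 2(δ/d)² = 2 × (2.486 / 0.50)² = 49.46.
Rounding up, n = 50 per group.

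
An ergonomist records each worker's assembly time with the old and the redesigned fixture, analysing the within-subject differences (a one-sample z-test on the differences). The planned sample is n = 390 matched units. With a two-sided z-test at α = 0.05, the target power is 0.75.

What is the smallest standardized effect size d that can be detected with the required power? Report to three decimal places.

Required noncentrality: δ = z_{0.025} + z_{0.25} = 1.960 + 0.674 = 2.634.
(Lower-tail contribution to power is negligible for δ > 0.)
δ = d·√n ⇒ d = δ/√n = 2.634/√390 = 0.1334.

d ≈ 0.133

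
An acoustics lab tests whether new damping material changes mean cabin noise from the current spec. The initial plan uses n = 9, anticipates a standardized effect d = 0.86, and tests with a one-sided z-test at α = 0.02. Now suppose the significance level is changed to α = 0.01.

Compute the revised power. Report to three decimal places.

δ = d·√n = 0.86 × √9 = 2.5800 (unchanged). New critical value: z_{0.01} = 2.326.
Revised power = Φ(δ − 2.326) = Φ(0.254) = 0.6001.

Power ≈ 0.600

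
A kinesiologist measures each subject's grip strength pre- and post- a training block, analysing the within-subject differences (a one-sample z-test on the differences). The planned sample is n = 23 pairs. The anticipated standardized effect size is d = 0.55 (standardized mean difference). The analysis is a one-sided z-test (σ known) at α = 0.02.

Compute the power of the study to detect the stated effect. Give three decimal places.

Power ≈ 0.720

Noncentrality parameter: δ = d·√n = 0.55 × √23 = 2.6377
Critical value for a one-sided test at α = 0.02: z_α = 2.054.
Power = Φ(δ − 2.054) = Φ(0.584) = 0.7204.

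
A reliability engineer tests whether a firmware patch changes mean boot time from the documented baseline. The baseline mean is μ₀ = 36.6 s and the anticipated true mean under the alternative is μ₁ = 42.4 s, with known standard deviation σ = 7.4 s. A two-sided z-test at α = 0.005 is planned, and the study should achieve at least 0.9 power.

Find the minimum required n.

Standardized effect: d = |μ₁ − μ₀| / σ = |42.4 − 36.6| / 7.4 = 0.7838
Set Φ(δ − 2.807) = 0.9; then δ − 2.807 = Φ⁻¹(0.9) = 1.282, giving δ = 4.089.
(Ignoring the negligible lower-tail rejection probability gives the usual closed-form inversion.)
δ = d·√n ⇒ n = (δ/d)² = (4.089 / 0.7838)² = 27.21.
Rounding up, n = 28.

n = 28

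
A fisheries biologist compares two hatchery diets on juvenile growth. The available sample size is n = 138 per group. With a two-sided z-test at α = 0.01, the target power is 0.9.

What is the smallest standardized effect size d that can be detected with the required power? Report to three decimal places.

d ≈ 0.464

Required noncentrality: δ = z_{0.005} + z_{0.10} = 2.576 + 1.282 = 3.857.
(The second rejection-region term Φ(−δ − z_{α/2}) is negligible and dropped.)
δ = d·√(n/2) ⇒ d = δ/√(n/2) = 3.857/√(138/2) = 0.4644.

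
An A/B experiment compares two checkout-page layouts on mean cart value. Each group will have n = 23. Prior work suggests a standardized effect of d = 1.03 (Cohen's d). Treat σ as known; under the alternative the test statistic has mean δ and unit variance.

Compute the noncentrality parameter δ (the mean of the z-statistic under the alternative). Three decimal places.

δ ≈ 3.493

The noncentrality parameter scales effect size by the design's sample-size factor: δ = d·√(n/2) = 1.03 × √(23/2) = 3.4929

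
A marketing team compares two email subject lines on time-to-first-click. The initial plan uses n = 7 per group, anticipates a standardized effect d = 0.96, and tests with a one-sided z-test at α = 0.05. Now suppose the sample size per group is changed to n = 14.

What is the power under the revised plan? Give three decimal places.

With n = 14 per group: δ = d·√(n/2) = 0.96 × √(14/2) = 2.5399. Critical value z_{0.05} = 1.645.
Revised power = P(Z > 1.645 − δ) = Φ(0.895) = 0.8146.

Power ≈ 0.815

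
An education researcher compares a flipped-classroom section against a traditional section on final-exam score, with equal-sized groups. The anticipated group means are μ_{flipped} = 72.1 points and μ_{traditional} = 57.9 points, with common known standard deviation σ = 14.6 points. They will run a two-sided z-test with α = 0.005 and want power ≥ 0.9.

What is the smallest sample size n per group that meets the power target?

Standardized effect: d = |μ_{flipped} − μ_{traditional}| / σ = |72.1 − 57.9| / 14.6 = 0.9726
Set Φ(δ − 2.807) = 0.9; then δ − 2.807 = Φ⁻¹(0.9) = 1.282, giving δ = 4.089.
(Ignoring the negligible lower-tail rejection probability gives the usual closed-form inversion.)
δ = d·√(n/2) ⇒ n = 2(δ/d)² = 2 × (4.089 / 0.9726)² = 35.34.
Rounding up, n = 36 per group.

n = 36 per group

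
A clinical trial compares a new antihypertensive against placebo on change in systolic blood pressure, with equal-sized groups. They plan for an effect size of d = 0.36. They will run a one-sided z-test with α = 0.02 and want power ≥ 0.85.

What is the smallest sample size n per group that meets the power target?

Set Φ(δ − 2.054) = 0.85; then δ − 2.054 = Φ⁻¹(0.85) = 1.036, giving δ = 3.090.
δ = d·√(n/2) ⇒ n = 2(δ/d)² = 2 × (3.090 / 0.36)² = 147.36.
Rounding up, n = 148 per group.

n = 148 per group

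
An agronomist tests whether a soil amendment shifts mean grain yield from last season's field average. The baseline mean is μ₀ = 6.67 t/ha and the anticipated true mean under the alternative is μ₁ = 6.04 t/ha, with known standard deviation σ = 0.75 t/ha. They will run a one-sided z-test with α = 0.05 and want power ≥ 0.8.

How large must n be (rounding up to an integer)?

Standardized effect: d = |μ₁ − μ₀| / σ = |6.04 − 6.67| / 0.75 = 0.8400
Set Φ(δ − 1.645) = 0.8; then δ − 1.645 = Φ⁻¹(0.8) = 0.842, giving δ = 2.486.
δ = d·√n ⇒ n = (δ/d)² = (2.486 / 0.8400)² = 8.76.
Rounding up, n = 9.

n = 9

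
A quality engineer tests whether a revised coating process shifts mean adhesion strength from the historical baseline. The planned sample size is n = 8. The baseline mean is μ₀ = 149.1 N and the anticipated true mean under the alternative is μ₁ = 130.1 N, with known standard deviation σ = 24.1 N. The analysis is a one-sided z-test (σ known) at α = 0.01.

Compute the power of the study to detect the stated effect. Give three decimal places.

Standardized effect: d = |μ₁ − μ₀| / σ = |130.1 − 149.1| / 24.1 = 0.7884
Noncentrality parameter: δ = d·√n = 0.7884 × √8 = 2.2299
Critical value for a one-sided test at α = 0.01: z_α = 2.326.
Power = Φ(δ − 2.326) = Φ(-0.096) = 0.4616.

Power ≈ 0.462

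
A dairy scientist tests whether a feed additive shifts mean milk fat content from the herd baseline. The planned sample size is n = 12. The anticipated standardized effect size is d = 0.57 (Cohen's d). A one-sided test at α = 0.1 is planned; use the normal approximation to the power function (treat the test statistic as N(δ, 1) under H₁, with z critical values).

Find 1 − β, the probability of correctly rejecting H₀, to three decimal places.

Noncentrality parameter: δ = d·√n = 0.57 × √12 = 1.9745
One-sided α = 0.1 → critical value z_{0.1} = 1.282.
Power = P(Z > 1.282 − δ) = Φ(0.693) = 0.7558.

Power ≈ 0.756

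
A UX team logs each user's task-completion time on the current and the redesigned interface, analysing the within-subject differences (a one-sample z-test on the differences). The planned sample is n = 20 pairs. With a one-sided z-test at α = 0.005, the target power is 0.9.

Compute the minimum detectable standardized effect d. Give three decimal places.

d ≈ 0.863

Required noncentrality: δ = z_{0.005} + z_{0.10} = 2.576 + 1.282 = 3.857.
δ = d·√n ⇒ d = δ/√n = 3.857/√20 = 0.8625.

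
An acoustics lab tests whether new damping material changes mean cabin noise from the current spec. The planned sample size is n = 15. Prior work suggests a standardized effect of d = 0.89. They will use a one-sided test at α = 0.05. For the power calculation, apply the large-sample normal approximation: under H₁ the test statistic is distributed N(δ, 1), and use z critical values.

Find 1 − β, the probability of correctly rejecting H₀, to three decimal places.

Power ≈ 0.964

Noncentrality parameter: δ = d·√n = 0.89 × √15 = 3.4470
One-sided α = 0.05 → critical value z_{0.05} = 1.645.
Power = Φ(δ − 1.645) = Φ(1.802) = 0.9642.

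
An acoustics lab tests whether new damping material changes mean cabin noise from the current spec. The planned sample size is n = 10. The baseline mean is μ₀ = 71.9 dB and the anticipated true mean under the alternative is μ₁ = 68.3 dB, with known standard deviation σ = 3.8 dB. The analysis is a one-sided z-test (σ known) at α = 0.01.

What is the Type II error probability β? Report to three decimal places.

Standardized effect: d = |μ₁ − μ₀| / σ = |68.3 − 71.9| / 3.8 = 0.9474
Noncentrality parameter: δ = d·√n = 0.9474 × √10 = 2.9958
One-sided α = 0.01 → critical value z_{0.01} = 2.326.
Power = Φ(δ − 2.326) = Φ(0.669) = 0.7484.
Type II error: β = 1 − power = 1 − 0.7484 = 0.2516.

β ≈ 0.252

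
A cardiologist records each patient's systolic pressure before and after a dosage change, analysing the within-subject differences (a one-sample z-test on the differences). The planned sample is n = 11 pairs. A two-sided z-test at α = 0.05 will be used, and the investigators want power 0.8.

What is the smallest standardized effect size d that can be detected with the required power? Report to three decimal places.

Need Φ(δ − 1.960) = 0.8, so δ = 1.960 + 0.842 = 2.802.
(Lower-tail contribution to power is negligible for δ > 0.)
δ = d·√n ⇒ d = δ/√n = 2.802/√11 = 0.8447.

d ≈ 0.845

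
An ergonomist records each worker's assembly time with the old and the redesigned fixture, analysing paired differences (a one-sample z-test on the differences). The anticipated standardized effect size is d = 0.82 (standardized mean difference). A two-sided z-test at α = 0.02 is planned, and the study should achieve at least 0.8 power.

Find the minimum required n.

n = 15

Set Φ(δ − 2.326) = 0.8; then δ − 2.326 = Φ⁻¹(0.8) = 0.842, giving δ = 3.168.
(The Φ(−δ − z_{α/2}) term is vanishingly small for δ > 0 and is dropped in the standard sample-size formula.)
δ = d·√n ⇒ n = (δ/d)² = (3.168 / 0.82)² = 14.93.
Rounding up, n = 15.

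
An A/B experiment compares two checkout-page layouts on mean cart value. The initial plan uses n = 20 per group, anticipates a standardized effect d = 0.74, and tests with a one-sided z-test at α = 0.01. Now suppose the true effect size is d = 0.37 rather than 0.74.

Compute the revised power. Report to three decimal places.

Power ≈ 0.124

With d = 0.37: δ = d·√(n/2) = 0.37 × √(20/2) = 1.1700. Critical value z_{0.01} = 2.326.
Revised power = P(Z > 2.326 − δ) = Φ(-1.156) = 0.1238.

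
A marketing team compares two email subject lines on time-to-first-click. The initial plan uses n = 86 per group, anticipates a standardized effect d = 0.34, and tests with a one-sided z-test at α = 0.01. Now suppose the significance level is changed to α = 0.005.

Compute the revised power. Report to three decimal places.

δ = d·√(n/2) = 0.34 × √(86/2) = 2.2295 (unchanged). New critical value: z_{0.005} = 2.576.
Revised power = P(Z > 2.576 − δ) = Φ(-0.346) = 0.3646.

Power ≈ 0.365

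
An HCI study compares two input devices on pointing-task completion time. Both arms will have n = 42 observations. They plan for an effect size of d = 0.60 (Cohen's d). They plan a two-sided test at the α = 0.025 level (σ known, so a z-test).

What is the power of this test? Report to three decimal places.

Noncentrality parameter: δ = d·√(n/2) = 0.60 × √(42/2) = 2.7495
Critical value for a two-sided test at α = 0.025: z_{α/2} = 2.241.
Power = Φ(δ − 2.241) + Φ(−δ − 2.241) = Φ(0.508) + Φ(-4.991) = 0.6943 + 0.0000 = 0.6943.

Power ≈ 0.694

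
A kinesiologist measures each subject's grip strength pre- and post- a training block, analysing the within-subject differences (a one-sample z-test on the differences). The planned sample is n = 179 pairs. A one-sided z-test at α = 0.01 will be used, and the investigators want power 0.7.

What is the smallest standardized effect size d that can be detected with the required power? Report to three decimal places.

Need Φ(δ − 2.326) = 0.7, so δ = 2.326 + 0.524 = 2.851.
δ = d·√n ⇒ d = δ/√n = 2.851/√179 = 0.2131.

d ≈ 0.213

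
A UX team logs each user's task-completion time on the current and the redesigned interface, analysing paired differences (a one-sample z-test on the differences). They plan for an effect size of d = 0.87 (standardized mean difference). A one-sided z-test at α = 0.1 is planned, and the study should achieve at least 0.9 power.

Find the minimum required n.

Set Φ(δ − 1.282) = 0.9; then δ − 1.282 = Φ⁻¹(0.9) = 1.282, giving δ = 2.563.
δ = d·√n ⇒ n = (δ/d)² = (2.563 / 0.87)² = 8.68.
Rounding up, n = 9.

n = 9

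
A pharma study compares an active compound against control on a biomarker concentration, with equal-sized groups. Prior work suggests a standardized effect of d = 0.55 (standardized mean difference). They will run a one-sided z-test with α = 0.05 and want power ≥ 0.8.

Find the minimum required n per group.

Set Φ(δ − 1.645) = 0.8; then δ − 1.645 = Φ⁻¹(0.8) = 0.842, giving δ = 2.486.
δ = d·√(n/2) ⇒ n = 2(δ/d)² = 2 × (2.486 / 0.55)² = 40.88.
Rounding up, n = 41 per group.

n = 41 per group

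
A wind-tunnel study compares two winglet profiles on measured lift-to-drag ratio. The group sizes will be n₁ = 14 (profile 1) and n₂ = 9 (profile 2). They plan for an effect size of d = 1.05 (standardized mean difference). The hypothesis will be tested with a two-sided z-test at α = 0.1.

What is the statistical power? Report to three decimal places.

Power ≈ 0.792

Noncentrality parameter: δ = d / √(1/n₁ + 1/n₂) = 1.05 / √(1/14 + 1/9) = 2.4576
Two-sided α = 0.1 → critical value z_{0.05} = 1.645.
Power = Φ(δ − 1.645) + Φ(−δ − 1.645) = Φ(0.813) + Φ(-4.102) = 0.7918 + 0.0000 = 0.7918.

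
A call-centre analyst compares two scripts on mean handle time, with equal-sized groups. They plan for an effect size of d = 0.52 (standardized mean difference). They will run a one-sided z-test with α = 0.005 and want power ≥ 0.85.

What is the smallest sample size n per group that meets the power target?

Set Φ(δ − 2.576) = 0.85; then δ − 2.576 = Φ⁻¹(0.85) = 1.036, giving δ = 3.612.
δ = d·√(n/2) ⇒ n = 2(δ/d)² = 2 × (3.612 / 0.52)² = 96.51.
Round up to the next whole unit.

n = 97 per group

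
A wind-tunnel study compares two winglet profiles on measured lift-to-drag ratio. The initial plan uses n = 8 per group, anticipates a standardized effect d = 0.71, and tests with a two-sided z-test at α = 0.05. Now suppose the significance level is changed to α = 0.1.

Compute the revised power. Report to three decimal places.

Power ≈ 0.412

δ = d·√(n/2) = 0.71 × √(8/2) = 1.4200 (unchanged). New critical value: z_{0.05} = 1.645.
Revised power = Φ(δ − 1.645) + Φ(−δ − 1.645) = Φ(-0.225) + Φ(-3.065) = 0.4110 + 0.0011 = 0.4121.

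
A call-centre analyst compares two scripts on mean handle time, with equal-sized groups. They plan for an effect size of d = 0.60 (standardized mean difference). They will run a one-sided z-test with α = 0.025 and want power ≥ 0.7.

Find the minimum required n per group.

Set Φ(δ − 1.960) = 0.7; then δ − 1.960 = Φ⁻¹(0.7) = 0.524, giving δ = 2.484.
δ = d·√(n/2) ⇒ n = 2(δ/d)² = 2 × (2.484 / 0.60)² = 34.29.
Rounding up, n = 35 per group.

n = 35 per group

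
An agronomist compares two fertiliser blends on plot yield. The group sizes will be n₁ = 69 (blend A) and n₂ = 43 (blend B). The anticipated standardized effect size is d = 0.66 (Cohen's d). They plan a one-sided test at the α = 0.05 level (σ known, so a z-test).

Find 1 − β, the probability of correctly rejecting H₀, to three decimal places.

Power ≈ 0.960

Noncentrality parameter: δ = d / √(1/n₁ + 1/n₂) = 0.66 / √(1/69 + 1/43) = 3.3970
Critical value for a one-sided test at α = 0.05: z_α = 1.645.
Power = P(Z > 1.645 − δ) = Φ(1.752) = 0.9601.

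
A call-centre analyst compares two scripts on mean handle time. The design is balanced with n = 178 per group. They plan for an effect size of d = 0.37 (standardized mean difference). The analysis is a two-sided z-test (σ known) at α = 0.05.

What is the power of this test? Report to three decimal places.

Power ≈ 0.937

Noncentrality parameter: λ = d·√(n/2) = 0.37 × √(178/2) = 3.4906
Critical value for a two-sided test at α = 0.05: z_{α/2} = 1.960.
Power = Φ(λ − 1.960) + Φ(−λ − 1.960) = Φ(1.531) + Φ(-5.451) = 0.9371 + 0.0000 = 0.9371.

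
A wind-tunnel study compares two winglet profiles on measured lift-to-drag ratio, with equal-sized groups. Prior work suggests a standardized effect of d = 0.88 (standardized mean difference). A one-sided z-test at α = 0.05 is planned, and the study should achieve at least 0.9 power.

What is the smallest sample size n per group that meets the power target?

n = 23 per group

Set Φ(δ − 1.645) = 0.9; then δ − 1.645 = Φ⁻¹(0.9) = 1.282, giving δ = 2.926.
δ = d·√(n/2) ⇒ n = 2(δ/d)² = 2 × (2.926 / 0.88)² = 22.12.
Rounding up, n = 23 per group.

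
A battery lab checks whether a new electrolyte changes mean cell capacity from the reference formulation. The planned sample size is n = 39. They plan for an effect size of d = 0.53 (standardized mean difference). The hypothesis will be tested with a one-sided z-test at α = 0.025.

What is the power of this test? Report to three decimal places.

Power ≈ 0.911

Noncentrality parameter: δ = d·√n = 0.53 × √39 = 3.3098
One-sided α = 0.025 → critical value z_{0.025} = 1.960.
Power = Φ(δ − 1.960) = Φ(1.350) = 0.9115.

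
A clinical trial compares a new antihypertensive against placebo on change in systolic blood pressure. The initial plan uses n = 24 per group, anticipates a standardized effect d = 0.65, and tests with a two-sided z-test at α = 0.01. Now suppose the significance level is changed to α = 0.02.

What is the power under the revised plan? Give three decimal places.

Power ≈ 0.470

δ = d·√(n/2) = 0.65 × √(24/2) = 2.2517 (unchanged). New critical value: z_{0.01} = 2.326.
Revised power = Φ(δ − 2.326) + Φ(−δ − 2.326) = Φ(-0.075) + Φ(-4.578) = 0.4702 + 0.0000 = 0.4702.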